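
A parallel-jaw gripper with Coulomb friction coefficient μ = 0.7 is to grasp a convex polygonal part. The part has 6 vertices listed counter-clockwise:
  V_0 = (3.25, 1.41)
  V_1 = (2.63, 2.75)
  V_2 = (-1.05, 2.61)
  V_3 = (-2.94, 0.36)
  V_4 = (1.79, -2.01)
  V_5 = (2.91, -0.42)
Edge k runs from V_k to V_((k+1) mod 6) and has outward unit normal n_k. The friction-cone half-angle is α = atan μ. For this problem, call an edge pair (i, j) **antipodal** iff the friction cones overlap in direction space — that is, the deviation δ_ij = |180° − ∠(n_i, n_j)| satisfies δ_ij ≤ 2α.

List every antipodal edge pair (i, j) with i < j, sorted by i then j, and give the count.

count = 6; pairs: (0,2), (0,3), (1,3), (1,4), (2,4), (2,5)

α = atan 0.7 = 34.99°;  2α = 69.98°
n_0 = (+0.9076, +0.4199)
n_1 = (-0.0380, +0.9993)
n_2 = (-0.7657, +0.6432)
n_3 = (-0.4480, -0.8940)
n_4 = (+0.8175, -0.5759)
n_5 = (+0.9832, -0.1827)
  (0,1): δ = 112.65°  ·
  (0,2): δ = 64.86°  ✓
  (0,3): δ = 38.56°  ✓
  (0,4): δ = 120.01°  ·
  (0,5): δ = 144.65°  ·
  (1,2): δ = 132.21°  ·
  (1,3): δ = 28.79°  ✓
  (1,4): δ = 52.66°  ✓
  (1,5): δ = 77.30°  ·
  (2,3): δ = 76.58°  ·
  (2,4): δ = 4.87°  ✓
  (2,5): δ = 29.51°  ✓
  (3,4): δ = 98.55°  ·
  (3,5): δ = 73.91°  ·
  (4,5): δ = 155.36°  ·
antipodal pairs: 6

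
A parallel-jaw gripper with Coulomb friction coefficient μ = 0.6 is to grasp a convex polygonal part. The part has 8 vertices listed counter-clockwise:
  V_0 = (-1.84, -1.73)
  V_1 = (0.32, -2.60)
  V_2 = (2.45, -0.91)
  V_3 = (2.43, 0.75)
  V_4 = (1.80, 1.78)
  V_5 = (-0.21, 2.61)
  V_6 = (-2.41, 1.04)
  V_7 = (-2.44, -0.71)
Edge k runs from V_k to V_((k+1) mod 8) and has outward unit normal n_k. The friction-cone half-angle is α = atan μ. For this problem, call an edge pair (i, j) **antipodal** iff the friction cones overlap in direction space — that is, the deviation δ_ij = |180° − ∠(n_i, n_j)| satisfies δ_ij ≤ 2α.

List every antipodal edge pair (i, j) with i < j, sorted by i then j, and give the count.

α = atan 0.6 = 30.96°;  2α = 61.93°
n_0 = (-0.3736, -0.9276)
n_1 = (+0.6216, -0.7834)
n_2 = (+0.9999, +0.0120)
n_3 = (+0.8531, +0.5218)
n_4 = (+0.3817, +0.9243)
n_5 = (-0.5809, +0.8140)
n_6 = (-0.9999, +0.0171)
n_7 = (-0.8619, -0.5070)
  (0,1): δ = 119.63°  ·
  (0,2): δ = 67.37°  ·
  (0,3): δ = 36.61°  ✓
  (0,4): δ = 0.50°  ✓
  (0,5): δ = 57.45°  ✓
  (0,6): δ = 110.96°  ·
  (0,7): δ = 142.40°  ·
  (1,2): δ = 127.74°  ·
  (1,3): δ = 96.98°  ·
  (1,4): δ = 60.87°  ✓
  (1,5): δ = 2.92°  ✓
  (1,6): δ = 50.59°  ✓
  (1,7): δ = 82.04°  ·
  (2,3): δ = 149.24°  ·
  (2,4): δ = 113.13°  ·
  (2,5): δ = 55.18°  ✓
  (2,6): δ = 1.67°  ✓
  (2,7): δ = 29.78°  ✓
  (3,4): δ = 143.89°  ·
  (3,5): δ = 85.94°  ·
  (3,6): δ = 32.43°  ✓
  (3,7): δ = 0.99°  ✓
  (4,5): δ = 122.05°  ·
  (4,6): δ = 68.54°  ·
  (4,7): δ = 37.10°  ✓
  (5,6): δ = 126.50°  ·
  (5,7): δ = 95.05°  ·
  (6,7): δ = 148.55°  ·
antipodal pairs: 12

count = 12; pairs: (0,3), (0,4), (0,5), (1,4), (1,5), (1,6), (2,5), (2,6), (2,7), (3,6), (3,7), (4,7)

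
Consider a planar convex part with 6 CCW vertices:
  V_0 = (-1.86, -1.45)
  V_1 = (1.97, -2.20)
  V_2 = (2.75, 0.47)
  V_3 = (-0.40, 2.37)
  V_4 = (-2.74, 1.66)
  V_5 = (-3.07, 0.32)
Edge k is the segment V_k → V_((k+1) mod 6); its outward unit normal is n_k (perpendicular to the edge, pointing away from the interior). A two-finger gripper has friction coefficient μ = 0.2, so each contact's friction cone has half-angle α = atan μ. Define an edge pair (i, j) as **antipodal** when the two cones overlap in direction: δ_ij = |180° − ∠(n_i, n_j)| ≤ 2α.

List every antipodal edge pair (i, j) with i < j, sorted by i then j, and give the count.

α = atan 0.2 = 11.31°;  2α = 22.62°
n_0 = (-0.1922, -0.9814)
n_1 = (+0.9599, -0.2804)
n_2 = (+0.5165, +0.8563)
n_3 = (-0.2903, +0.9569)
n_4 = (-0.9710, +0.2391)
n_5 = (-0.8255, -0.5643)
  (0,1): δ = 95.21°  ·
  (0,2): δ = 20.02°  ✓
  (0,3): δ = 27.96°  ·
  (0,4): δ = 87.24°  ·
  (0,5): δ = 135.44°  ·
  (1,2): δ = 104.81°  ·
  (1,3): δ = 56.84°  ·
  (1,4): δ = 2.45°  ✓
  (1,5): δ = 50.64°  ·
  (2,3): δ = 132.02°  ·
  (2,4): δ = 72.74°  ·
  (2,5): δ = 24.55°  ·
  (3,4): δ = 120.71°  ·
  (3,5): δ = 72.52°  ·
  (4,5): δ = 131.81°  ·
antipodal pairs: 2

count = 2; pairs: (0,2), (1,4)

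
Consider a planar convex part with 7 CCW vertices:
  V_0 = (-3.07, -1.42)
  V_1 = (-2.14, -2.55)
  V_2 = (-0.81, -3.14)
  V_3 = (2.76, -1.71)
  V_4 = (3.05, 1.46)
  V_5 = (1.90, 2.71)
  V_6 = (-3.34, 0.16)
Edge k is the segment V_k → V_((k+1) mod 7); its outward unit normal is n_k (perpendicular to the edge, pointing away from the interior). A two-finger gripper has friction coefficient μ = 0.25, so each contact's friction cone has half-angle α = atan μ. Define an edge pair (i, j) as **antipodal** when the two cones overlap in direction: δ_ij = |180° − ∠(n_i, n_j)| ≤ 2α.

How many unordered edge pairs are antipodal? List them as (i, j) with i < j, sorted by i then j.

α = atan 0.25 = 14.04°;  2α = 28.07°
n_0 = (-0.7721, -0.6355)
n_1 = (-0.4055, -0.9141)
n_2 = (+0.3718, -0.9283)
n_3 = (+0.9958, -0.0911)
n_4 = (+0.7359, +0.6771)
n_5 = (-0.4376, +0.8992)
n_6 = (-0.9857, -0.1684)
  (0,1): δ = 153.38°  ·
  (0,2): δ = 107.63°  ·
  (0,3): δ = 44.68°  ·
  (0,4): δ = 3.16°  ✓
  (0,5): δ = 76.49°  ·
  (0,6): δ = 150.24°  ·
  (1,2): δ = 134.25°  ·
  (1,3): δ = 71.30°  ·
  (1,4): δ = 23.46°  ✓
  (1,5): δ = 49.87°  ·
  (1,6): δ = 123.62°  ·
  (2,3): δ = 117.06°  ·
  (2,4): δ = 69.22°  ·
  (2,5): δ = 4.12°  ✓
  (2,6): δ = 77.87°  ·
  (3,4): δ = 132.16°  ·
  (3,5): δ = 58.82°  ·
  (3,6): δ = 14.92°  ✓
  (4,5): δ = 106.66°  ·
  (4,6): δ = 32.92°  ·
  (5,6): δ = 106.25°  ·
antipodal pairs: 4

count = 4; pairs: (0,4), (1,4), (2,5), (3,6)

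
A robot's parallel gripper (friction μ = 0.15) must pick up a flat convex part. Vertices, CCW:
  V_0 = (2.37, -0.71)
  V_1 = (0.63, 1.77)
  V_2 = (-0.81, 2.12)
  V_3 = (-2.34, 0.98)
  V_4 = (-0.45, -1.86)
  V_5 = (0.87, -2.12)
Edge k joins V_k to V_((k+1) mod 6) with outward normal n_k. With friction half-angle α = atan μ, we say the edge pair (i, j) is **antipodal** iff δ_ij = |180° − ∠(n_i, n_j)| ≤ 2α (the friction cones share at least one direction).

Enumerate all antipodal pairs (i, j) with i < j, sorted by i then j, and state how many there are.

α = atan 0.15 = 8.53°;  2α = 17.06°
n_0 = (+0.8186, +0.5743)
n_1 = (+0.2362, +0.9717)
n_2 = (-0.5975, +0.8019)
n_3 = (-0.8325, -0.5540)
n_4 = (-0.1933, -0.9811)
n_5 = (+0.6849, -0.7286)
  (0,1): δ = 138.72°  ·
  (0,2): δ = 88.36°  ·
  (0,3): δ = 1.41°  ✓
  (0,4): δ = 43.80°  ·
  (0,5): δ = 98.17°  ·
  (1,2): δ = 129.65°  ·
  (1,3): δ = 42.70°  ·
  (1,4): δ = 2.52°  ✓
  (1,5): δ = 56.89°  ·
  (2,3): δ = 93.05°  ·
  (2,4): δ = 47.83°  ·
  (2,5): δ = 6.54°  ✓
  (3,4): δ = 134.79°  ·
  (3,5): δ = 80.41°  ·
  (4,5): δ = 125.63°  ·
antipodal pairs: 3

count = 3; pairs: (0,3), (1,4), (2,5)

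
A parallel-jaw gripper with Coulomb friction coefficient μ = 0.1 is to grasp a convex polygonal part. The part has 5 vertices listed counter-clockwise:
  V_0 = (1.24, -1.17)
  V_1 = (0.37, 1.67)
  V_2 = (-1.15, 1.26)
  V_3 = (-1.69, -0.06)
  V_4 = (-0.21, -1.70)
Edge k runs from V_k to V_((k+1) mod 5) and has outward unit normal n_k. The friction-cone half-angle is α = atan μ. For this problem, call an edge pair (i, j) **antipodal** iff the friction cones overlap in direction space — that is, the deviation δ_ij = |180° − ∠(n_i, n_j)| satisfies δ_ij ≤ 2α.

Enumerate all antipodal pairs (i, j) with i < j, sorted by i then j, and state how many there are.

count = 1; pairs: (1,4)

α = atan 0.1 = 5.71°;  2α = 11.42°
n_0 = (+0.9561, +0.2929)
n_1 = (-0.2604, +0.9655)
n_2 = (-0.9255, +0.3786)
n_3 = (-0.7424, -0.6700)
n_4 = (+0.3433, -0.9392)
  (0,1): δ = 91.94°  ·
  (0,2): δ = 39.28°  ·
  (0,3): δ = 25.03°  ·
  (0,4): δ = 93.05°  ·
  (1,2): δ = 127.34°  ·
  (1,3): δ = 63.03°  ·
  (1,4): δ = 4.98°  ✓
  (2,3): δ = 115.69°  ·
  (2,4): δ = 47.67°  ·
  (3,4): δ = 111.99°  ·
antipodal pairs: 1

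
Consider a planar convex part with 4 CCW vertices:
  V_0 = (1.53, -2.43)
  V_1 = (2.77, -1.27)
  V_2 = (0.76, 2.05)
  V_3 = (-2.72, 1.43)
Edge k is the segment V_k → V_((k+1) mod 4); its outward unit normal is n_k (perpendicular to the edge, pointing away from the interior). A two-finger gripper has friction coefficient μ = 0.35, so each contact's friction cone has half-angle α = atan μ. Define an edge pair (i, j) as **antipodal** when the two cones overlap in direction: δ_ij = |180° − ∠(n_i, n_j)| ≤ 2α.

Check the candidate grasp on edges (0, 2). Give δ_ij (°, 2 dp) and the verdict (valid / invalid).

α = atan 0.35 = 19.29°;  2α = 38.58°
edge 0: e_0 = (+1.24, +1.16);  n_0 = (+0.6832, -0.7303)
edge 2: e_2 = (-3.48, -0.62);  n_2 = (-0.1754, +0.9845)
∠(n_0, n_2) = 147.01°
δ = |180° − 147.01°| = 32.99°
32.99° ≤ 2α = 38.58°  →  valid

δ = 32.99°, valid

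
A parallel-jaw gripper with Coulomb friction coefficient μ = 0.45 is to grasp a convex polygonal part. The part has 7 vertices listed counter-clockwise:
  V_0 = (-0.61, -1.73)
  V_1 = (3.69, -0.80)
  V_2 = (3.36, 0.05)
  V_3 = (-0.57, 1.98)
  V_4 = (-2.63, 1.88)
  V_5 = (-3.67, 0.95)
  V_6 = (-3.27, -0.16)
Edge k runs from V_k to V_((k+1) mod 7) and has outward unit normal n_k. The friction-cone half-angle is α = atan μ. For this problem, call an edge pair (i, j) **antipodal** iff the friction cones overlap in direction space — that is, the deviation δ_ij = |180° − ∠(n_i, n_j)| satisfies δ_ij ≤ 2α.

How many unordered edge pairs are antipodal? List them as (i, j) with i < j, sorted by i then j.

α = atan 0.45 = 24.23°;  2α = 48.46°
n_0 = (+0.2114, -0.9774)
n_1 = (+0.9322, +0.3619)
n_2 = (+0.4408, +0.8976)
n_3 = (-0.0485, +0.9988)
n_4 = (-0.6666, +0.7454)
n_5 = (-0.9408, -0.3390)
n_6 = (-0.5083, -0.8612)
  (0,1): δ = 80.99°  ·
  (0,2): δ = 38.36°  ✓
  (0,3): δ = 9.42°  ✓
  (0,4): δ = 29.60°  ✓
  (0,5): δ = 97.61°  ·
  (0,6): δ = 137.25°  ·
  (1,2): δ = 137.37°  ·
  (1,3): δ = 108.44°  ·
  (1,4): δ = 69.41°  ·
  (1,5): δ = 1.40°  ✓
  (1,6): δ = 38.23°  ✓
  (2,3): δ = 151.07°  ·
  (2,4): δ = 112.04°  ·
  (2,5): δ = 44.03°  ✓
  (2,6): δ = 4.39°  ✓
  (3,4): δ = 140.98°  ·
  (3,5): δ = 72.96°  ·
  (3,6): δ = 33.33°  ✓
  (4,5): δ = 111.99°  ·
  (4,6): δ = 72.35°  ·
  (5,6): δ = 140.37°  ·
antipodal pairs: 8

count = 8; pairs: (0,2), (0,3), (0,4), (1,5), (1,6), (2,5), (2,6), (3,6)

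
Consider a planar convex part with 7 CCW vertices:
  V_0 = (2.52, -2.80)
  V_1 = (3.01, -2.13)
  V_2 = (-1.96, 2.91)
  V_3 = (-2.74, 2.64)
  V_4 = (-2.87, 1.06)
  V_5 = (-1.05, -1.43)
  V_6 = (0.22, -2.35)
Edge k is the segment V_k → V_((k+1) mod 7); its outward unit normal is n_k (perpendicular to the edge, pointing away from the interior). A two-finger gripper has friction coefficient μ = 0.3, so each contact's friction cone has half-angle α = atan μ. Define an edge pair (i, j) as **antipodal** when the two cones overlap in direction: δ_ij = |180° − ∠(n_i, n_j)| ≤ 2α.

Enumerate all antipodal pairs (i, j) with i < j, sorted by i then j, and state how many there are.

α = atan 0.3 = 16.70°;  2α = 33.40°
n_0 = (+0.8072, -0.5903)
n_1 = (+0.7120, +0.7021)
n_2 = (-0.3271, +0.9450)
n_3 = (-0.9966, +0.0820)
n_4 = (-0.8073, -0.5901)
n_5 = (-0.5867, -0.8098)
n_6 = (-0.1920, -0.9814)
  (0,1): δ = 99.22°  ·
  (0,2): δ = 34.73°  ·
  (0,3): δ = 31.48°  ✓
  (0,4): δ = 72.34°  ·
  (0,5): δ = 90.26°  ·
  (0,6): δ = 115.11°  ·
  (1,2): δ = 115.51°  ·
  (1,3): δ = 49.30°  ·
  (1,4): δ = 8.44°  ✓
  (1,5): δ = 9.48°  ✓
  (1,6): δ = 34.33°  ·
  (2,3): δ = 113.80°  ·
  (2,4): δ = 72.93°  ·
  (2,5): δ = 55.01°  ·
  (2,6): δ = 30.16°  ✓
  (3,4): δ = 139.13°  ·
  (3,5): δ = 121.22°  ·
  (3,6): δ = 96.37°  ·
  (4,5): δ = 162.08°  ·
  (4,6): δ = 137.23°  ·
  (5,6): δ = 155.15°  ·
antipodal pairs: 4

count = 4; pairs: (0,3), (1,4), (1,5), (2,6)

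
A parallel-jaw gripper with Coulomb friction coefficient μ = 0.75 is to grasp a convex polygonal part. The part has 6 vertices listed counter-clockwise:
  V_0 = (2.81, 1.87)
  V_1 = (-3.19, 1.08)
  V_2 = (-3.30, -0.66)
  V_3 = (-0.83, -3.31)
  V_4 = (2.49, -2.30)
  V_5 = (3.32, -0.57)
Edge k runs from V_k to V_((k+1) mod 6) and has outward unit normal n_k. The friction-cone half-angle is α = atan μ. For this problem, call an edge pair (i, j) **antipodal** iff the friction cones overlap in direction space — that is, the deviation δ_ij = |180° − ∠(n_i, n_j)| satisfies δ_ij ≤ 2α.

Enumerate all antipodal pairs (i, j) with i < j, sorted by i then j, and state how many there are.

count = 8; pairs: (0,2), (0,3), (0,4), (1,3), (1,4), (1,5), (2,4), (2,5)

α = atan 0.75 = 36.87°;  2α = 73.74°
n_0 = (-0.1305, +0.9914)
n_1 = (-0.9980, +0.0631)
n_2 = (-0.7315, -0.6818)
n_3 = (+0.2910, -0.9567)
n_4 = (+0.9016, -0.4326)
n_5 = (+0.9788, +0.2046)
  (0,1): δ = 101.12°  ·
  (0,2): δ = 54.51°  ✓
  (0,3): δ = 9.42°  ✓
  (0,4): δ = 56.87°  ✓
  (0,5): δ = 94.30°  ·
  (1,2): δ = 133.40°  ·
  (1,3): δ = 69.46°  ✓
  (1,4): δ = 22.01°  ✓
  (1,5): δ = 15.42°  ✓
  (2,3): δ = 116.07°  ·
  (2,4): δ = 68.62°  ✓
  (2,5): δ = 31.18°  ✓
  (3,4): δ = 132.55°  ·
  (3,5): δ = 95.11°  ·
  (4,5): δ = 142.56°  ·
antipodal pairs: 8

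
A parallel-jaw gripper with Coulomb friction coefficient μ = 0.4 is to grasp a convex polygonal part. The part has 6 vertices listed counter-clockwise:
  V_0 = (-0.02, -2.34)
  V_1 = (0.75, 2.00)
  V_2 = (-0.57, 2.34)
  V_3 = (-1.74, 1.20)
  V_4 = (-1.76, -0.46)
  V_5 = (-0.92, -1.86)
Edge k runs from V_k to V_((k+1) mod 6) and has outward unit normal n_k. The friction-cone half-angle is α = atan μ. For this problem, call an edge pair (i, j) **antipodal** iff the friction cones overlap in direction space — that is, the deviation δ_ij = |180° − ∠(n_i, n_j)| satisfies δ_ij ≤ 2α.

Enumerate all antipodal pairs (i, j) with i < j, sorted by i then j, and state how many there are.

α = atan 0.4 = 21.80°;  2α = 43.60°
n_0 = (+0.9846, -0.1747)
n_1 = (+0.2494, +0.9684)
n_2 = (-0.6979, +0.7162)
n_3 = (-0.9999, +0.0120)
n_4 = (-0.8575, -0.5145)
n_5 = (-0.4706, -0.8824)
  (0,1): δ = 94.38°  ·
  (0,2): δ = 35.68°  ✓
  (0,3): δ = 9.37°  ✓
  (0,4): δ = 41.02°  ✓
  (0,5): δ = 71.99°  ·
  (1,2): δ = 121.30°  ·
  (1,3): δ = 76.25°  ·
  (1,4): δ = 44.59°  ·
  (1,5): δ = 13.63°  ✓
  (2,3): δ = 134.95°  ·
  (2,4): δ = 103.29°  ·
  (2,5): δ = 72.33°  ·
  (3,4): δ = 148.35°  ·
  (3,5): δ = 117.38°  ·
  (4,5): δ = 149.04°  ·
antipodal pairs: 4

count = 4; pairs: (0,2), (0,3), (0,4), (1,5)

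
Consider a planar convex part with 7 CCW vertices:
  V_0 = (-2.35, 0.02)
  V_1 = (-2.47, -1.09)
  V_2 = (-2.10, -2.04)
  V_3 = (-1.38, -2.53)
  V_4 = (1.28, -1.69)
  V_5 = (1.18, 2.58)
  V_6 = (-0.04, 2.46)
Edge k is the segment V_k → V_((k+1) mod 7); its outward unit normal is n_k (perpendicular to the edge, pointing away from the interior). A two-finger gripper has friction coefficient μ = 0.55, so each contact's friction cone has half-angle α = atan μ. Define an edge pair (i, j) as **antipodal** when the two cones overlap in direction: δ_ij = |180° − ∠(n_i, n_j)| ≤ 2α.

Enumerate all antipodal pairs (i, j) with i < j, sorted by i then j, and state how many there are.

count = 7; pairs: (0,4), (1,4), (2,4), (2,5), (3,5), (3,6), (4,6)

α = atan 0.55 = 28.81°;  2α = 57.62°
n_0 = (-0.9942, +0.1075)
n_1 = (-0.9318, -0.3629)
n_2 = (-0.5626, -0.8267)
n_3 = (+0.3011, -0.9536)
n_4 = (+0.9997, +0.0234)
n_5 = (-0.0979, +0.9952)
n_6 = (-0.7262, +0.6875)
  (0,1): δ = 152.55°  ·
  (0,2): δ = 118.07°  ·
  (0,3): δ = 66.30°  ·
  (0,4): δ = 7.51°  ✓
  (0,5): δ = 101.79°  ·
  (0,6): δ = 142.74°  ·
  (1,2): δ = 145.52°  ·
  (1,3): δ = 93.75°  ·
  (1,4): δ = 19.94°  ✓
  (1,5): δ = 74.34°  ·
  (1,6): δ = 115.29°  ·
  (2,3): δ = 128.24°  ·
  (2,4): δ = 54.42°  ✓
  (2,5): δ = 39.86°  ✓
  (2,6): δ = 80.81°  ·
  (3,4): δ = 106.18°  ·
  (3,5): δ = 11.91°  ✓
  (3,6): δ = 29.04°  ✓
  (4,5): δ = 85.72°  ·
  (4,6): δ = 44.77°  ✓
  (5,6): δ = 139.05°  ·
antipodal pairs: 7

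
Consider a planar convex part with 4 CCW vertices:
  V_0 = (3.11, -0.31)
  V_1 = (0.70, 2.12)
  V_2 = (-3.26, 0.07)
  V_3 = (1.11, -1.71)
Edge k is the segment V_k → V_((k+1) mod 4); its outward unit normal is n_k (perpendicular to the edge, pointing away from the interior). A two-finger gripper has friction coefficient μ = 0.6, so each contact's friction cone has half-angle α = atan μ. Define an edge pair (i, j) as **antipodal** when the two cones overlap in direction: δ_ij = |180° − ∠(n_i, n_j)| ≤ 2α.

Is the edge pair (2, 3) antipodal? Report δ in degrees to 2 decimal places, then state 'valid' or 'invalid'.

α = atan 0.6 = 30.96°;  2α = 61.93°
edge 2: e_2 = (+4.37, -1.78);  n_2 = (-0.3772, -0.9261)
edge 3: e_3 = (+2.00, +1.40);  n_3 = (+0.5735, -0.8192)
∠(n_2, n_3) = 57.15°
δ = |180° − 57.15°| = 122.85°
122.85° > 2α = 61.93°  →  invalid

δ = 122.85°, invalid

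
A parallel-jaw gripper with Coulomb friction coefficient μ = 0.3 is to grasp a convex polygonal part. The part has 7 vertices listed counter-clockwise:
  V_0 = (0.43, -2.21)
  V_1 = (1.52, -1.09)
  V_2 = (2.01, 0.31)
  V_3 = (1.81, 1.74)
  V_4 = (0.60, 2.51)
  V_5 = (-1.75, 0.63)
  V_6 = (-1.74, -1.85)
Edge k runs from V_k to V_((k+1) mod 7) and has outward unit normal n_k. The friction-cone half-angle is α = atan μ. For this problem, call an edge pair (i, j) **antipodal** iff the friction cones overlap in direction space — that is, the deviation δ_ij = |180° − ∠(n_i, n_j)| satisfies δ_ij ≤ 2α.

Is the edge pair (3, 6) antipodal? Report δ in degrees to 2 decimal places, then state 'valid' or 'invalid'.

δ = 23.05°, valid

α = atan 0.3 = 16.70°;  2α = 33.40°
edge 3: e_3 = (-1.21, +0.77);  n_3 = (+0.5369, +0.8437)
edge 6: e_6 = (+2.17, -0.36);  n_6 = (-0.1637, -0.9865)
∠(n_3, n_6) = 156.95°
δ = |180° − 156.95°| = 23.05°
23.05° ≤ 2α = 33.40°  →  valid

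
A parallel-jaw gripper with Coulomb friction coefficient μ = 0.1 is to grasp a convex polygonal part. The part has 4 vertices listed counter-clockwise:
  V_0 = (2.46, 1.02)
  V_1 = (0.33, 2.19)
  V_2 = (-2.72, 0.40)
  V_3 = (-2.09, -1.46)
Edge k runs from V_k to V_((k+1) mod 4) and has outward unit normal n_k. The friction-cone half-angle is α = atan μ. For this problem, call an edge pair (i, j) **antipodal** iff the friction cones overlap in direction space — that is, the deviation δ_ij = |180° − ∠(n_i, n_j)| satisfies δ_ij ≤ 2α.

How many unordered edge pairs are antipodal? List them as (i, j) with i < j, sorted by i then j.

count = 1; pairs: (1,3)

α = atan 0.1 = 5.71°;  2α = 11.42°
n_0 = (+0.4814, +0.8765)
n_1 = (-0.5062, +0.8624)
n_2 = (-0.9471, -0.3208)
n_3 = (+0.4786, -0.8780)
  (0,1): δ = 120.81°  ·
  (0,2): δ = 42.51°  ·
  (0,3): δ = 57.37°  ·
  (1,2): δ = 101.70°  ·
  (1,3): δ = 1.82°  ✓
  (2,3): δ = 80.12°  ·
antipodal pairs: 1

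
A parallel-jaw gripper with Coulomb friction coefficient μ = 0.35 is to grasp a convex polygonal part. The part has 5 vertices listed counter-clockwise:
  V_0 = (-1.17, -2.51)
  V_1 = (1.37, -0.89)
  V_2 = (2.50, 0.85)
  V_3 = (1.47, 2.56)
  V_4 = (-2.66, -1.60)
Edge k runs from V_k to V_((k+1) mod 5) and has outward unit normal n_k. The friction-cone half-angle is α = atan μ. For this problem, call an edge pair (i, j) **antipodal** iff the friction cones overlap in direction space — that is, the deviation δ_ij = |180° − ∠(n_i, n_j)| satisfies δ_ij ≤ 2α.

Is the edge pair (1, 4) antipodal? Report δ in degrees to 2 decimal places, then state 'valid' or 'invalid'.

δ = 91.59°, invalid

α = atan 0.35 = 19.29°;  2α = 38.58°
edge 1: e_1 = (+1.13, +1.74);  n_1 = (+0.8387, -0.5446)
edge 4: e_4 = (+1.49, -0.91);  n_4 = (-0.5212, -0.8534)
∠(n_1, n_4) = 88.41°
δ = |180° − 88.41°| = 91.59°
91.59° > 2α = 38.58°  →  invalid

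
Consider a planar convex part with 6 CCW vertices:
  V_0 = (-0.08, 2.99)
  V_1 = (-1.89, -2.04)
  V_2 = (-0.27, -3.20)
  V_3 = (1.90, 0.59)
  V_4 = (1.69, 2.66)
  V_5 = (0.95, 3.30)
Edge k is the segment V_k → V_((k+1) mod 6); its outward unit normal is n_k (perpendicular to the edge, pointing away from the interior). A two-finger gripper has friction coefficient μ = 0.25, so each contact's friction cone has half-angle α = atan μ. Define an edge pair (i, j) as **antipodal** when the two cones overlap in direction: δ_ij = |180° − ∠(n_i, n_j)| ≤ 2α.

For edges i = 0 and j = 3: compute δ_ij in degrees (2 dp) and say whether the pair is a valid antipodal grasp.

α = atan 0.25 = 14.04°;  2α = 28.07°
edge 0: e_0 = (-1.81, -5.03);  n_0 = (-0.9409, +0.3386)
edge 3: e_3 = (-0.21, +2.07);  n_3 = (+0.9949, +0.1009)
∠(n_0, n_3) = 154.42°
δ = |180° − 154.42°| = 25.58°
25.58° ≤ 2α = 28.07°  →  valid

δ = 25.58°, valid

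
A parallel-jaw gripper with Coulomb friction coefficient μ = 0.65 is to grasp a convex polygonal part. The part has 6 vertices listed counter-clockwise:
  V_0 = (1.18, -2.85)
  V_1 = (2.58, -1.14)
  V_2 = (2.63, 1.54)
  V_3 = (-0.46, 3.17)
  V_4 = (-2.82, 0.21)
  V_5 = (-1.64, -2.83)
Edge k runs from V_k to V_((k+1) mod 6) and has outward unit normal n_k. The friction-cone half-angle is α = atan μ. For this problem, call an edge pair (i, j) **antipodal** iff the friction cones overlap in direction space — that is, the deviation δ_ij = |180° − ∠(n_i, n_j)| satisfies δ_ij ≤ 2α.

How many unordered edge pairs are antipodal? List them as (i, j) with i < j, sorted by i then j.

α = atan 0.65 = 33.02°;  2α = 66.05°
n_0 = (+0.7738, -0.6335)
n_1 = (+0.9998, -0.0187)
n_2 = (+0.4666, +0.8845)
n_3 = (-0.7819, +0.6234)
n_4 = (-0.9322, -0.3619)
n_5 = (-0.0071, -1.0000)
  (0,1): δ = 141.76°  ·
  (0,2): δ = 78.50°  ·
  (0,3): δ = 0.74°  ✓
  (0,4): δ = 60.52°  ✓
  (0,5): δ = 128.90°  ·
  (1,2): δ = 116.74°  ·
  (1,3): δ = 37.50°  ✓
  (1,4): δ = 22.28°  ✓
  (1,5): δ = 90.66°  ·
  (2,3): δ = 100.75°  ·
  (2,4): δ = 40.97°  ✓
  (2,5): δ = 27.41°  ✓
  (3,4): δ = 120.22°  ·
  (3,5): δ = 51.84°  ✓
  (4,5): δ = 111.62°  ·
antipodal pairs: 7

count = 7; pairs: (0,3), (0,4), (1,3), (1,4), (2,4), (2,5), (3,5)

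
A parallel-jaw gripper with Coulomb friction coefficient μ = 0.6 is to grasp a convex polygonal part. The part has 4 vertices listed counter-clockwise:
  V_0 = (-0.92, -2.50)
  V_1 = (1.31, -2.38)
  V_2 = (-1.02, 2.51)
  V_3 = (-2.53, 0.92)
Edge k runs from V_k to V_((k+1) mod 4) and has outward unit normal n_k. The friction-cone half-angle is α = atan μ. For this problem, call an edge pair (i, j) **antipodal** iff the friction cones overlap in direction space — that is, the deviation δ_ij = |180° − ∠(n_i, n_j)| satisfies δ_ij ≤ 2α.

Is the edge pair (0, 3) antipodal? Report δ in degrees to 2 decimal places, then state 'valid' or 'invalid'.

δ = 112.13°, invalid

α = atan 0.6 = 30.96°;  2α = 61.93°
edge 0: e_0 = (+2.23, +0.12);  n_0 = (+0.0537, -0.9986)
edge 3: e_3 = (+1.61, -3.42);  n_3 = (-0.9048, -0.4259)
∠(n_0, n_3) = 67.87°
δ = |180° − 67.87°| = 112.13°
112.13° > 2α = 61.93°  →  invalid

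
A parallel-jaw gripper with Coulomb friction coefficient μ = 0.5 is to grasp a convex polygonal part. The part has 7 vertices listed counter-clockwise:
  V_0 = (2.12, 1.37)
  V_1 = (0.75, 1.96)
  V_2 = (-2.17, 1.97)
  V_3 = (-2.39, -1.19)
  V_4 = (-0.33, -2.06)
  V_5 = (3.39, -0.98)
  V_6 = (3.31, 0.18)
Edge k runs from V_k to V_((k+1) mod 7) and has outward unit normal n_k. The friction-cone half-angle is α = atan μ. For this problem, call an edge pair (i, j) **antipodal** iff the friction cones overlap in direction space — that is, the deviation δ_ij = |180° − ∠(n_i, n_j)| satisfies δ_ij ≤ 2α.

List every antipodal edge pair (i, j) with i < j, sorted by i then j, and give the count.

count = 7; pairs: (0,3), (0,4), (1,3), (1,4), (2,5), (2,6), (3,6)

α = atan 0.5 = 26.57°;  2α = 53.13°
n_0 = (+0.3955, +0.9185)
n_1 = (+0.0034, +1.0000)
n_2 = (-0.9976, +0.0695)
n_3 = (-0.3891, -0.9212)
n_4 = (+0.2788, -0.9603)
n_5 = (+0.9976, +0.0688)
n_6 = (+0.7071, +0.7071)
  (0,1): δ = 156.90°  ·
  (0,2): δ = 70.68°  ·
  (0,3): δ = 0.40°  ✓
  (0,4): δ = 39.49°  ✓
  (0,5): δ = 117.24°  ·
  (0,6): δ = 158.30°  ·
  (1,2): δ = 93.79°  ·
  (1,3): δ = 22.70°  ✓
  (1,4): δ = 16.39°  ✓
  (1,5): δ = 94.14°  ·
  (1,6): δ = 135.20°  ·
  (2,3): δ = 108.91°  ·
  (2,4): δ = 69.83°  ·
  (2,5): δ = 7.93°  ✓
  (2,6): δ = 48.98°  ✓
  (3,4): δ = 140.91°  ·
  (3,5): δ = 63.16°  ·
  (3,6): δ = 22.10°  ✓
  (4,5): δ = 102.24°  ·
  (4,6): δ = 61.19°  ·
  (5,6): δ = 138.95°  ·
antipodal pairs: 7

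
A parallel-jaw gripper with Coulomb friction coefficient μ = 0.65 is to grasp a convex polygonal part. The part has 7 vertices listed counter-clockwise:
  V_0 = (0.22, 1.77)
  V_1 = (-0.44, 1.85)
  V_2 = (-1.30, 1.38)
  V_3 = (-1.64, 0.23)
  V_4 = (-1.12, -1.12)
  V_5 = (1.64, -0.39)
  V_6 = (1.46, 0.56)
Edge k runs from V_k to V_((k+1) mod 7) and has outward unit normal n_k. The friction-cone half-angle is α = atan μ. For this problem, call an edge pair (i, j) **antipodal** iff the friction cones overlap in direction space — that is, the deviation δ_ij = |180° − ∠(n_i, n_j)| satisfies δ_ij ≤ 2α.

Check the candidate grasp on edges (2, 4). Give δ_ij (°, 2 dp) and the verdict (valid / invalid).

δ = 58.71°, valid

α = atan 0.65 = 33.02°;  2α = 66.05°
edge 2: e_2 = (-0.34, -1.15);  n_2 = (-0.9590, +0.2835)
edge 4: e_4 = (+2.76, +0.73);  n_4 = (+0.2557, -0.9668)
∠(n_2, n_4) = 121.29°
δ = |180° − 121.29°| = 58.71°
58.71° ≤ 2α = 66.05°  →  valid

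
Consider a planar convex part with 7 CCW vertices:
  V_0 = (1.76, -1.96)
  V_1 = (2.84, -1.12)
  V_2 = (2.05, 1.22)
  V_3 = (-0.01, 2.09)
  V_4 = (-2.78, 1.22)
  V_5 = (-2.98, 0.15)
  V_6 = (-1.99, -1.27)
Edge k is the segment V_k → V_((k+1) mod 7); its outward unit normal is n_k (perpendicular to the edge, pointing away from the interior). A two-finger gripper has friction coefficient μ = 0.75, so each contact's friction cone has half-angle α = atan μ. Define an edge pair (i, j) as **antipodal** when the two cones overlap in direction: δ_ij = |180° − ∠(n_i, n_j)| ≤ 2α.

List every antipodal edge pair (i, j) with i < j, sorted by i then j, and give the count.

count = 10; pairs: (0,2), (0,3), (0,4), (1,4), (1,5), (1,6), (2,5), (2,6), (3,5), (3,6)

α = atan 0.75 = 36.87°;  2α = 73.74°
n_0 = (+0.6139, -0.7894)
n_1 = (+0.9475, +0.3199)
n_2 = (+0.3891, +0.9212)
n_3 = (-0.2996, +0.9540)
n_4 = (-0.9830, +0.1837)
n_5 = (-0.8203, -0.5719)
n_6 = (-0.1810, -0.9835)
  (0,1): δ = 109.22°  ·
  (0,2): δ = 60.77°  ✓
  (0,3): δ = 20.44°  ✓
  (0,4): δ = 41.54°  ✓
  (0,5): δ = 87.01°  ·
  (0,6): δ = 131.70°  ·
  (1,2): δ = 131.55°  ·
  (1,3): δ = 91.22°  ·
  (1,4): δ = 29.24°  ✓
  (1,5): δ = 16.23°  ✓
  (1,6): δ = 60.92°  ✓
  (2,3): δ = 139.67°  ·
  (2,4): δ = 77.69°  ·
  (2,5): δ = 32.22°  ✓
  (2,6): δ = 12.47°  ✓
  (3,4): δ = 118.02°  ·
  (3,5): δ = 72.55°  ✓
  (3,6): δ = 27.86°  ✓
  (4,5): δ = 134.53°  ·
  (4,6): δ = 89.84°  ·
  (5,6): δ = 135.31°  ·
antipodal pairs: 10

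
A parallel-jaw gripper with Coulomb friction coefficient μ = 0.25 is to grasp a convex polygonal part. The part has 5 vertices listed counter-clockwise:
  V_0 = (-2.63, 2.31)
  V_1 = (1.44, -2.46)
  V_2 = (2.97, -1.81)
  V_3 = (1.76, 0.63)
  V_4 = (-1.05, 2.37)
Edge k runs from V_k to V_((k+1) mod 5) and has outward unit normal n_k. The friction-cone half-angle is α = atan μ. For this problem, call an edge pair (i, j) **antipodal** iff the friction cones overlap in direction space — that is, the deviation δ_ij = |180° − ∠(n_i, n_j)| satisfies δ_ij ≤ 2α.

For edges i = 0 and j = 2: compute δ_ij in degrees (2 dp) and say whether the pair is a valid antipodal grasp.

δ = 14.10°, valid

α = atan 0.25 = 14.04°;  2α = 28.07°
edge 0: e_0 = (+4.07, -4.77);  n_0 = (-0.7607, -0.6491)
edge 2: e_2 = (-1.21, +2.44);  n_2 = (+0.8959, +0.4443)
∠(n_0, n_2) = 165.90°
δ = |180° − 165.90°| = 14.10°
14.10° ≤ 2α = 28.07°  →  valid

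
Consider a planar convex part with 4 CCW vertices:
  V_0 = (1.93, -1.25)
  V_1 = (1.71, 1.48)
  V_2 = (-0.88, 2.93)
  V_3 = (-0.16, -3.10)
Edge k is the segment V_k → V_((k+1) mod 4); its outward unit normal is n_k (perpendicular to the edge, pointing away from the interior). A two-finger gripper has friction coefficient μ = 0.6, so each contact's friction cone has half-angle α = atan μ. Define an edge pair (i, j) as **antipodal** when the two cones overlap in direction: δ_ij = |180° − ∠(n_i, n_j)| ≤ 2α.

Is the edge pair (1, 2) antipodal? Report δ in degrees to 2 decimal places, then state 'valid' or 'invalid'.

α = atan 0.6 = 30.96°;  2α = 61.93°
edge 1: e_1 = (-2.59, +1.45);  n_1 = (+0.4885, +0.8726)
edge 2: e_2 = (+0.72, -6.03);  n_2 = (-0.9929, -0.1186)
∠(n_1, n_2) = 126.05°
δ = |180° − 126.05°| = 53.95°
53.95° ≤ 2α = 61.93°  →  valid

δ = 53.95°, valid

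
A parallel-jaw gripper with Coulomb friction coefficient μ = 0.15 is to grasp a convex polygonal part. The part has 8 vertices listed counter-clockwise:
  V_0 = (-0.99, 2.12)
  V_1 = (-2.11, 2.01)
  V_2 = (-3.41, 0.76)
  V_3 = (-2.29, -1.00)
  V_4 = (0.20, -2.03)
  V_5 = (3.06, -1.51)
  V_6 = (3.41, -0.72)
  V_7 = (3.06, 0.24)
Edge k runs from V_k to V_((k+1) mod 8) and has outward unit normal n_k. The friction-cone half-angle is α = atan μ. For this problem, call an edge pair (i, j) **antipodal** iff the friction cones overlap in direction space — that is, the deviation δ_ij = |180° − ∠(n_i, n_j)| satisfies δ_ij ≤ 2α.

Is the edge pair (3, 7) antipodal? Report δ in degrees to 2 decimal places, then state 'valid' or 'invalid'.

δ = 2.43°, valid

α = atan 0.15 = 8.53°;  2α = 17.06°
edge 3: e_3 = (+2.49, -1.03);  n_3 = (-0.3822, -0.9241)
edge 7: e_7 = (-4.05, +1.88);  n_7 = (+0.4210, +0.9070)
∠(n_3, n_7) = 177.57°
δ = |180° − 177.57°| = 2.43°
2.43° ≤ 2α = 17.06°  →  valid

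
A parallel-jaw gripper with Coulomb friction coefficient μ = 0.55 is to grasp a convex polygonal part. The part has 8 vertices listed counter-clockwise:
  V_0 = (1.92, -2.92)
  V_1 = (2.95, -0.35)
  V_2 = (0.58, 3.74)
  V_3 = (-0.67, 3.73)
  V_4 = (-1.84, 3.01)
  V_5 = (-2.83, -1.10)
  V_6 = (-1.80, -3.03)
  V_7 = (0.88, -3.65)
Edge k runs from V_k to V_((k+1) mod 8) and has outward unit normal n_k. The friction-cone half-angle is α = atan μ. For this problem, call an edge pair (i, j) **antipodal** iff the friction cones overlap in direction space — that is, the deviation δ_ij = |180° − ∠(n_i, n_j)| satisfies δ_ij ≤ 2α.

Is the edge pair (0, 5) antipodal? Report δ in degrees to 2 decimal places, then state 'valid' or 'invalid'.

α = atan 0.55 = 28.81°;  2α = 57.62°
edge 0: e_0 = (+1.03, +2.57);  n_0 = (+0.9282, -0.3720)
edge 5: e_5 = (+1.03, -1.93);  n_5 = (-0.8822, -0.4708)
∠(n_0, n_5) = 130.07°
δ = |180° − 130.07°| = 49.93°
49.93° ≤ 2α = 57.62°  →  valid

δ = 49.93°, valid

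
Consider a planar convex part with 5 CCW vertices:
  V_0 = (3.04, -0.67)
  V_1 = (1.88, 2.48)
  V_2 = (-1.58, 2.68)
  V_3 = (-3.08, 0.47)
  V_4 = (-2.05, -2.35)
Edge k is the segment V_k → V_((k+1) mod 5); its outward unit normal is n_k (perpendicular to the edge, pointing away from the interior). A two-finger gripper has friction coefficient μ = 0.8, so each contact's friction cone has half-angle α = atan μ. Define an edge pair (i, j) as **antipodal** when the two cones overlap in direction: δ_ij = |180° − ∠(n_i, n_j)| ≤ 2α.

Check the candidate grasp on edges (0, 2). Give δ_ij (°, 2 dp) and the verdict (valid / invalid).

δ = 54.38°, valid

α = atan 0.8 = 38.66°;  2α = 77.32°
edge 0: e_0 = (-1.16, +3.15);  n_0 = (+0.9384, +0.3456)
edge 2: e_2 = (-1.50, -2.21);  n_2 = (-0.8274, +0.5616)
∠(n_0, n_2) = 125.62°
δ = |180° − 125.62°| = 54.38°
54.38° ≤ 2α = 77.32°  →  valid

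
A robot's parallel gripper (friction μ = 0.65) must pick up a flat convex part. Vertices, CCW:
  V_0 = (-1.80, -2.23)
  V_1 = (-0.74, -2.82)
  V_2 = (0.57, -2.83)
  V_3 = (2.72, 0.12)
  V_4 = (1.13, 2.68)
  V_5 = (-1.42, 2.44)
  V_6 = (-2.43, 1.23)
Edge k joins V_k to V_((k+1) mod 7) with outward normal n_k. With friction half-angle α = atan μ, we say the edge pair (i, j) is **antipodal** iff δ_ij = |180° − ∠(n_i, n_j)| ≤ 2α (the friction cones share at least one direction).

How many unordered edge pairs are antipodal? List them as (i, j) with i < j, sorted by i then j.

count = 9; pairs: (0,3), (0,4), (1,3), (1,4), (1,5), (2,4), (2,5), (2,6), (3,6)

α = atan 0.65 = 33.02°;  2α = 66.05°
n_0 = (-0.4863, -0.8738)
n_1 = (-0.0076, -1.0000)
n_2 = (+0.8081, -0.5890)
n_3 = (+0.8495, +0.5276)
n_4 = (-0.0937, +0.9956)
n_5 = (-0.7677, +0.6408)
n_6 = (-0.9838, -0.1791)
  (0,1): δ = 151.34°  ·
  (0,2): δ = 96.98°  ·
  (0,3): δ = 29.06°  ✓
  (0,4): δ = 34.48°  ✓
  (0,5): δ = 79.25°  ·
  (0,6): δ = 129.42°  ·
  (1,2): δ = 125.65°  ·
  (1,3): δ = 57.72°  ✓
  (1,4): δ = 5.81°  ✓
  (1,5): δ = 50.59°  ✓
  (1,6): δ = 100.76°  ·
  (2,3): δ = 112.07°  ·
  (2,4): δ = 48.54°  ✓
  (2,5): δ = 3.77°  ✓
  (2,6): δ = 46.40°  ✓
  (3,4): δ = 116.47°  ·
  (3,5): δ = 71.70°  ·
  (3,6): δ = 21.52°  ✓
  (4,5): δ = 135.23°  ·
  (4,6): δ = 85.06°  ·
  (5,6): δ = 129.83°  ·
antipodal pairs: 9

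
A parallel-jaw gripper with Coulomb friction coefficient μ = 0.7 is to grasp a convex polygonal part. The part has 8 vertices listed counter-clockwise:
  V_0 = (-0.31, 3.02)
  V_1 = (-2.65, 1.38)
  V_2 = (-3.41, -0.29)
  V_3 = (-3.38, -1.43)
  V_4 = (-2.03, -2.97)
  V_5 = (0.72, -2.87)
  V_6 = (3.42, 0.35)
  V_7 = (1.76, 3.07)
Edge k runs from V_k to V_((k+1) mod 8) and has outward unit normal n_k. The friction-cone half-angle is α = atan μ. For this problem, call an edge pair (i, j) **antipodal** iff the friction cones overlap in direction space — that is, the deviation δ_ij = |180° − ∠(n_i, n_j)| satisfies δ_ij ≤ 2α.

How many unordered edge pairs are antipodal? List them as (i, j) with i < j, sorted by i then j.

α = atan 0.7 = 34.99°;  2α = 69.98°
n_0 = (-0.5739, +0.8189)
n_1 = (-0.9102, +0.4142)
n_2 = (-0.9997, -0.0263)
n_3 = (-0.7520, -0.6592)
n_4 = (+0.0363, -0.9993)
n_5 = (+0.7663, -0.6425)
n_6 = (+0.8536, +0.5209)
n_7 = (-0.0241, +0.9997)
  (0,1): δ = 149.49°  ·
  (0,2): δ = 123.52°  ·
  (0,3): δ = 83.79°  ·
  (0,4): δ = 32.94°  ✓
  (0,5): δ = 14.99°  ✓
  (0,6): δ = 86.37°  ·
  (0,7): δ = 146.36°  ·
  (1,2): δ = 154.02°  ·
  (1,3): δ = 114.29°  ·
  (1,4): δ = 63.45°  ✓
  (1,5): δ = 15.51°  ✓
  (1,6): δ = 55.87°  ✓
  (1,7): δ = 115.85°  ·
  (2,3): δ = 140.27°  ·
  (2,4): δ = 89.42°  ·
  (2,5): δ = 41.49°  ✓
  (2,6): δ = 29.89°  ✓
  (2,7): δ = 89.88°  ·
  (3,4): δ = 129.16°  ·
  (3,5): δ = 81.22°  ·
  (3,6): δ = 9.84°  ✓
  (3,7): δ = 50.15°  ✓
  (4,5): δ = 132.06°  ·
  (4,6): δ = 60.69°  ✓
  (4,7): δ = 0.70°  ✓
  (5,6): δ = 108.62°  ·
  (5,7): δ = 48.64°  ✓
  (6,7): δ = 120.01°  ·
antipodal pairs: 12

count = 12; pairs: (0,4), (0,5), (1,4), (1,5), (1,6), (2,5), (2,6), (3,6), (3,7), (4,6), (4,7), (5,7)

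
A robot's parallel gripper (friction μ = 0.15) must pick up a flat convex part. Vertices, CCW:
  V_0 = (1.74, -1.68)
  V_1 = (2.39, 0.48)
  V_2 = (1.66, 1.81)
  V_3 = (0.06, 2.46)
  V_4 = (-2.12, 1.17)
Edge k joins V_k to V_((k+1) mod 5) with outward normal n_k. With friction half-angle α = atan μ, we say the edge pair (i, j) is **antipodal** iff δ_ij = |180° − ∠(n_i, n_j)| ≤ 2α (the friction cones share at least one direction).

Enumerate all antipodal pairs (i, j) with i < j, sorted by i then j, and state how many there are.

α = atan 0.15 = 8.53°;  2α = 17.06°
n_0 = (+0.9576, -0.2882)
n_1 = (+0.8766, +0.4812)
n_2 = (+0.3764, +0.9265)
n_3 = (-0.5093, +0.8606)
n_4 = (-0.5940, -0.8045)
  (0,1): δ = 134.49°  ·
  (0,2): δ = 95.36°  ·
  (0,3): δ = 42.64°  ·
  (0,4): δ = 70.31°  ·
  (1,2): δ = 140.87°  ·
  (1,3): δ = 88.15°  ·
  (1,4): δ = 24.80°  ·
  (2,3): δ = 127.28°  ·
  (2,4): δ = 14.33°  ✓
  (3,4): δ = 67.05°  ·
antipodal pairs: 1

count = 1; pairs: (2,4)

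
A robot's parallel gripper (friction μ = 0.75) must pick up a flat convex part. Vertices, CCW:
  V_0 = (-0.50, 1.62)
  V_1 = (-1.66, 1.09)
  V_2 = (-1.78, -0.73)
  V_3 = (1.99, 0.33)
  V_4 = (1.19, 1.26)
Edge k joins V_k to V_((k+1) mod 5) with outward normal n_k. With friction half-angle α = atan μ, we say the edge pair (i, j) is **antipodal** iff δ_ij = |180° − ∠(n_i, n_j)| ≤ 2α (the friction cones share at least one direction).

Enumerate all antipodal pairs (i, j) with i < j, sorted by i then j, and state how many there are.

count = 5; pairs: (0,2), (1,2), (1,3), (2,3), (2,4)

α = atan 0.75 = 36.87°;  2α = 73.74°
n_0 = (-0.4156, +0.9096)
n_1 = (-0.9978, +0.0658)
n_2 = (+0.2707, -0.9627)
n_3 = (+0.7581, +0.6521)
n_4 = (+0.2083, +0.9781)
  (0,1): δ = 118.33°  ·
  (0,2): δ = 8.85°  ✓
  (0,3): δ = 106.15°  ·
  (0,4): δ = 143.42°  ·
  (1,2): δ = 70.52°  ✓
  (1,3): δ = 44.47°  ✓
  (1,4): δ = 81.75°  ·
  (2,3): δ = 65.00°  ✓
  (2,4): δ = 27.73°  ✓
  (3,4): δ = 142.73°  ·
antipodal pairs: 5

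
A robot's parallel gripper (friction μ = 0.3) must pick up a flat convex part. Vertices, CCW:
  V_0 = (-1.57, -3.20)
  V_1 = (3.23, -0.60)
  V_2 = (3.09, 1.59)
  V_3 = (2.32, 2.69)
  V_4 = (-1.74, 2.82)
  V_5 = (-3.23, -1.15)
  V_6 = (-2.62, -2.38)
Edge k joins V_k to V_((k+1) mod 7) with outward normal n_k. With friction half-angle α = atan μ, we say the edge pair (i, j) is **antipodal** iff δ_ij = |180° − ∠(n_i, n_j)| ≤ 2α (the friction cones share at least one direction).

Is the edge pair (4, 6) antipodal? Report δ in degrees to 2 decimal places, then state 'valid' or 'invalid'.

δ = 107.42°, invalid

α = atan 0.3 = 16.70°;  2α = 33.40°
edge 4: e_4 = (-1.49, -3.97);  n_4 = (-0.9362, +0.3514)
edge 6: e_6 = (+1.05, -0.82);  n_6 = (-0.6155, -0.7881)
∠(n_4, n_6) = 72.58°
δ = |180° − 72.58°| = 107.42°
107.42° > 2α = 33.40°  →  invalid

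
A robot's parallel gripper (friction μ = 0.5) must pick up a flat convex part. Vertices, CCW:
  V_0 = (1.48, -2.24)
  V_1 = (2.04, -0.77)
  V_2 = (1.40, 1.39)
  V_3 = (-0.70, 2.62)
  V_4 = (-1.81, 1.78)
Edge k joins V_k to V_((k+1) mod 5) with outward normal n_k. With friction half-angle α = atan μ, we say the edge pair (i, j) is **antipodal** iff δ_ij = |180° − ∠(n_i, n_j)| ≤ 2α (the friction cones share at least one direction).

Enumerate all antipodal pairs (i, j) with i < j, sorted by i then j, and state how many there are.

count = 3; pairs: (0,3), (1,4), (2,4)

α = atan 0.5 = 26.57°;  2α = 53.13°
n_0 = (+0.9345, -0.3560)
n_1 = (+0.9588, +0.2841)
n_2 = (+0.5054, +0.8629)
n_3 = (-0.6034, +0.7974)
n_4 = (-0.7739, -0.6333)
  (0,1): δ = 142.64°  ·
  (0,2): δ = 99.50°  ·
  (0,3): δ = 32.03°  ✓
  (0,4): δ = 60.15°  ·
  (1,2): δ = 136.86°  ·
  (1,3): δ = 69.39°  ·
  (1,4): δ = 22.79°  ✓
  (2,3): δ = 112.53°  ·
  (2,4): δ = 20.34°  ✓
  (3,4): δ = 87.82°  ·
antipodal pairs: 3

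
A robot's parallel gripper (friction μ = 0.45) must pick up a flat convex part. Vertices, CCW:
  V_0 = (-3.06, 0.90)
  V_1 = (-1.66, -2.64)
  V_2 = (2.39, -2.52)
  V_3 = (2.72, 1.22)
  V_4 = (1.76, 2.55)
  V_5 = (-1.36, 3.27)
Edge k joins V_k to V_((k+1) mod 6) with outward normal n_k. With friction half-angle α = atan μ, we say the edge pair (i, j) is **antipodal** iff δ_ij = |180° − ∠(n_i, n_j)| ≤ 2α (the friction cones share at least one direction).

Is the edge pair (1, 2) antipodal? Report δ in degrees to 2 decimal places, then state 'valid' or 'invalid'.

α = atan 0.45 = 24.23°;  2α = 48.46°
edge 1: e_1 = (+4.05, +0.12);  n_1 = (+0.0296, -0.9996)
edge 2: e_2 = (+0.33, +3.74);  n_2 = (+0.9961, -0.0879)
∠(n_1, n_2) = 83.26°
δ = |180° − 83.26°| = 96.74°
96.74° > 2α = 48.46°  →  invalid

δ = 96.74°, invalid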